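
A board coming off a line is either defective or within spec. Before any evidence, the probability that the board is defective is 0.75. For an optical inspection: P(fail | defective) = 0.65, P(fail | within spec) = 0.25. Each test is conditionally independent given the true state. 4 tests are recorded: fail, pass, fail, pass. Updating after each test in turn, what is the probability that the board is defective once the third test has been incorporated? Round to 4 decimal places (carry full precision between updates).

0.9044

After 'fail': P(defective) = 0.65·0.7500 / (0.65·0.7500 + 0.25·0.2500) ≈ 0.8864
After 'pass': P(defective) = 0.35·0.8864 / (0.35·0.8864 + 0.75·0.1136) ≈ 0.7845
After 'fail': P(defective) = 0.65·0.7845 / (0.65·0.7845 + 0.25·0.2155) ≈ 0.9044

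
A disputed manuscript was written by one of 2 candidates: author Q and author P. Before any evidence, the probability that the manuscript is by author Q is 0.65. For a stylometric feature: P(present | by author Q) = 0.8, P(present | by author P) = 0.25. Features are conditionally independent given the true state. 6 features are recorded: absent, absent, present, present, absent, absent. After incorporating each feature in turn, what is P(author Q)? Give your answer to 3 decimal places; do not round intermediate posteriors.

0.088

After 'absent': P(author Q) = 0.2·0.6500 / (0.2·0.6500 + 0.75·0.3500) ≈ 0.3312
After 'absent': P(author Q) = 0.2·0.3312 / (0.2·0.3312 + 0.75·0.6688) ≈ 0.1167
After 'present': P(author Q) = 0.8·0.1167 / (0.8·0.1167 + 0.25·0.8833) ≈ 0.2971
After 'present': P(author Q) = 0.8·0.2971 / (0.8·0.2971 + 0.25·0.7029) ≈ 0.5749
After 'absent': P(author Q) = 0.2·0.5749 / (0.2·0.5749 + 0.75·0.4251) ≈ 0.2650
After 'absent': P(author Q) = 0.2·0.2650 / (0.2·0.2650 + 0.75·0.7350) ≈ 0.0877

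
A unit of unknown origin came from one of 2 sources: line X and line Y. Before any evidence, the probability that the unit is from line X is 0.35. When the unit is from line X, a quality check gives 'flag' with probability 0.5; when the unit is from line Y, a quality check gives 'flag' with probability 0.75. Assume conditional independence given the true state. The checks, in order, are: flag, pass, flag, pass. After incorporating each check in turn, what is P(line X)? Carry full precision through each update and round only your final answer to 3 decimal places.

0.489

After 'flag': P(line X) = 0.5·0.3500 / (0.5·0.3500 + 0.75·0.6500) ≈ 0.2642
After 'pass': P(line X) = 0.5·0.2642 / (0.5·0.2642 + 0.25·0.7358) ≈ 0.4179
After 'flag': P(line X) = 0.5·0.4179 / (0.5·0.4179 + 0.75·0.5821) ≈ 0.3237
After 'pass': P(line X) = 0.5·0.3237 / (0.5·0.3237 + 0.25·0.6763) ≈ 0.4891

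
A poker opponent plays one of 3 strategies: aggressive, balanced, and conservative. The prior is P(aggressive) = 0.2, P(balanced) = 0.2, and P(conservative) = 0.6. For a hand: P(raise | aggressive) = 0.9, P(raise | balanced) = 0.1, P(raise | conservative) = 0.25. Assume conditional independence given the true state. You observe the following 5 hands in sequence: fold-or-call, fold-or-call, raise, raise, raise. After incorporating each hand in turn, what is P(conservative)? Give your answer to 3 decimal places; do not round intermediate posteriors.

After 'fold-or-call': normaliser = 0.1·0.2000 + 0.9·0.2000 + 0.75·0.6000; P(aggressive) ≈ 0.0308, P(balanced) ≈ 0.2769, P(conservative) ≈ 0.6923
After 'fold-or-call': normaliser = 0.1·0.0308 + 0.9·0.2769 + 0.75·0.6923; P(aggressive) ≈ 0.0040, P(balanced) ≈ 0.3230, P(conservative) ≈ 0.6730
After 'raise': normaliser = 0.9·0.0040 + 0.1·0.3230 + 0.25·0.6730; P(aggressive) ≈ 0.0176, P(balanced) ≈ 0.1582, P(conservative) ≈ 0.8242
After 'raise': normaliser = 0.9·0.0176 + 0.1·0.1582 + 0.25·0.8242; P(aggressive) ≈ 0.0666, P(balanced) ≈ 0.0666, P(conservative) ≈ 0.8669
After 'raise': normaliser = 0.9·0.0666 + 0.1·0.0666 + 0.25·0.8669; P(aggressive) ≈ 0.2115, P(balanced) ≈ 0.0235, P(conservative) ≈ 0.7650

0.765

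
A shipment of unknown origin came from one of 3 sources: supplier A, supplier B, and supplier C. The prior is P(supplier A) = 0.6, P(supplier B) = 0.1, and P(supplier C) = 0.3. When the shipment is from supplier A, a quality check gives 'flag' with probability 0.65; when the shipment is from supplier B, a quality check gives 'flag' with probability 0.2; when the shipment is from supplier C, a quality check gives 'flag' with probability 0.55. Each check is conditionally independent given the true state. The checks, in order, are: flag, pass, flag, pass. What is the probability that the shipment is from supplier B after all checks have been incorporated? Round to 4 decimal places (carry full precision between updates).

0.0492

After 'flag': normaliser = 0.65·0.6000 + 0.2·0.1000 + 0.55·0.3000; P(supplier A) ≈ 0.6783, P(supplier B) ≈ 0.0348, P(supplier C) ≈ 0.2870
After 'pass': normaliser = 0.35·0.6783 + 0.8·0.0348 + 0.45·0.2870; P(supplier A) ≈ 0.6020, P(supplier B) ≈ 0.0706, P(supplier C) ≈ 0.3275
After 'flag': normaliser = 0.65·0.6020 + 0.2·0.0706 + 0.55·0.3275; P(supplier A) ≈ 0.6683, P(supplier B) ≈ 0.0241, P(supplier C) ≈ 0.3076
After 'pass': normaliser = 0.35·0.6683 + 0.8·0.0241 + 0.45·0.3076; P(supplier A) ≈ 0.5973, P(supplier B) ≈ 0.0492, P(supplier C) ≈ 0.3535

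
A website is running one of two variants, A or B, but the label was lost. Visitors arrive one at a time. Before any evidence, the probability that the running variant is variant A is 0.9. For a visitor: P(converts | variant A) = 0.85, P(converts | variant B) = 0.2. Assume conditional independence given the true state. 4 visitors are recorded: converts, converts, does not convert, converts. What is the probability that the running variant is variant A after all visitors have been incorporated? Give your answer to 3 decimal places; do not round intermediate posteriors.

After 'converts': P(A) = 0.85·0.9000 / (0.85·0.9000 + 0.2·0.1000) ≈ 0.9745
After 'converts': P(A) = 0.85·0.9745 / (0.85·0.9745 + 0.2·0.0255) ≈ 0.9939
After 'does not convert': P(A) = 0.15·0.9939 / (0.15·0.9939 + 0.8·0.0061) ≈ 0.9682
After 'converts': P(A) = 0.85·0.9682 / (0.85·0.9682 + 0.2·0.0318) ≈ 0.9923

0.992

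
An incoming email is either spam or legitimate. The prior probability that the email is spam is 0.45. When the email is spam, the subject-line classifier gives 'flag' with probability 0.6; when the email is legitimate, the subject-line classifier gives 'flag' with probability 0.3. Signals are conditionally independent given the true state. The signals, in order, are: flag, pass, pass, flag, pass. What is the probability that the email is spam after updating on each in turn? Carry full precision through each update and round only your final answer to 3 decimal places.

After 'flag': P(spam) = 0.6·0.4500 / (0.6·0.4500 + 0.3·0.5500) ≈ 0.6207
After 'pass': P(spam) = 0.4·0.6207 / (0.4·0.6207 + 0.7·0.3793) ≈ 0.4832
After 'pass': P(spam) = 0.4·0.4832 / (0.4·0.4832 + 0.7·0.5168) ≈ 0.3482
After 'flag': P(spam) = 0.6·0.3482 / (0.6·0.3482 + 0.3·0.6518) ≈ 0.5166
After 'pass': P(spam) = 0.4·0.5166 / (0.4·0.5166 + 0.7·0.4834) ≈ 0.3791

0.379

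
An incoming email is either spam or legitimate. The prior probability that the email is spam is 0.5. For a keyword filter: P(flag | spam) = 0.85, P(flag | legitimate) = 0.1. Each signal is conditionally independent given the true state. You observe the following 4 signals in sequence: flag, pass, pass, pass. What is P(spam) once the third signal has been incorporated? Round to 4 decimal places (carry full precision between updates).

After 'flag': P(spam) = 0.85·0.5000 / (0.85·0.5000 + 0.1·0.5000) ≈ 0.8947
After 'pass': P(spam) = 0.15·0.8947 / (0.15·0.8947 + 0.9·0.1053) ≈ 0.5862
After 'pass': P(spam) = 0.15·0.5862 / (0.15·0.5862 + 0.9·0.4138) ≈ 0.1910

0.1910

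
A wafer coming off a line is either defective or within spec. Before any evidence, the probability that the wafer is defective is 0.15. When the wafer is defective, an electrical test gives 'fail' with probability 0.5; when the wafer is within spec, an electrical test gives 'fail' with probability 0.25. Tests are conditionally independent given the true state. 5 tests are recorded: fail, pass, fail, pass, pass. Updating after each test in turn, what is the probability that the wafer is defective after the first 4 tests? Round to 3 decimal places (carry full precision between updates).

After 'fail': P(defective) = 0.5·0.1500 / (0.5·0.1500 + 0.25·0.8500) ≈ 0.2609
After 'pass': P(defective) = 0.5·0.2609 / (0.5·0.2609 + 0.75·0.7391) ≈ 0.1905
After 'fail': P(defective) = 0.5·0.1905 / (0.5·0.1905 + 0.25·0.8095) ≈ 0.3200
After 'pass': P(defective) = 0.5·0.3200 / (0.5·0.3200 + 0.75·0.6800) ≈ 0.2388

0.239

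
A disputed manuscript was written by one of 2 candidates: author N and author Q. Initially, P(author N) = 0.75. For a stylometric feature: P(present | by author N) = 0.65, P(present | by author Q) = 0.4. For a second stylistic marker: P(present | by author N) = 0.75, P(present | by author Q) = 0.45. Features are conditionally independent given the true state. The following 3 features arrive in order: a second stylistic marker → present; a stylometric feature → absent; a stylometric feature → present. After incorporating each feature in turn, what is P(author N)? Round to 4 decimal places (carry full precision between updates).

After a second stylistic marker='present': P(author N) = 0.75·0.7500 / (0.75·0.7500 + 0.45·0.2500) ≈ 0.8333
After a stylometric feature='absent': P(author N) = 0.35·0.8333 / (0.35·0.8333 + 0.6·0.1667) ≈ 0.7447
After a stylometric feature='present': P(author N) = 0.65·0.7447 / (0.65·0.7447 + 0.4·0.2553) ≈ 0.8258

0.8258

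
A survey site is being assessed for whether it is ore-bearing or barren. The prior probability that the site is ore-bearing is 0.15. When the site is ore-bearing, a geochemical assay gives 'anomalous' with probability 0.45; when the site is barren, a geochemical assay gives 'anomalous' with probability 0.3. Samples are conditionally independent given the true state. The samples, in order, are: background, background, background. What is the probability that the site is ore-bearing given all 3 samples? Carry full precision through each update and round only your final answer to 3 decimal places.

After 'background': P(ore) = 0.55·0.1500 / (0.55·0.1500 + 0.7·0.8500) ≈ 0.1218
After 'background': P(ore) = 0.55·0.1218 / (0.55·0.1218 + 0.7·0.8782) ≈ 0.0982
After 'background': P(ore) = 0.55·0.0982 / (0.55·0.0982 + 0.7·0.9018) ≈ 0.0788

0.079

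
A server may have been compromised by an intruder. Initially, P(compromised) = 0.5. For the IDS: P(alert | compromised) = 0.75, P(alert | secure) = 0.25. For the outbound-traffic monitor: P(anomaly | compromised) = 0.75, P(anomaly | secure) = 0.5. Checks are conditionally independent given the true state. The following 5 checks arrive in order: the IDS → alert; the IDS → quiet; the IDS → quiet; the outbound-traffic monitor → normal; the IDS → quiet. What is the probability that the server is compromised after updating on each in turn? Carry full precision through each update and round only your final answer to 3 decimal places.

0.053

After the IDS='alert': P(compromised) = 0.75·0.5000 / (0.75·0.5000 + 0.25·0.5000) ≈ 0.7500
After the IDS='quiet': P(compromised) = 0.25·0.7500 / (0.25·0.7500 + 0.75·0.2500) ≈ 0.5000
After the IDS='quiet': P(compromised) = 0.25·0.5000 / (0.25·0.5000 + 0.75·0.5000) ≈ 0.2500
After the outbound-traffic monitor='normal': P(compromised) = 0.25·0.2500 / (0.25·0.2500 + 0.5·0.7500) ≈ 0.1429
After the IDS='quiet': P(compromised) = 0.25·0.1429 / (0.25·0.1429 + 0.75·0.8571) ≈ 0.0526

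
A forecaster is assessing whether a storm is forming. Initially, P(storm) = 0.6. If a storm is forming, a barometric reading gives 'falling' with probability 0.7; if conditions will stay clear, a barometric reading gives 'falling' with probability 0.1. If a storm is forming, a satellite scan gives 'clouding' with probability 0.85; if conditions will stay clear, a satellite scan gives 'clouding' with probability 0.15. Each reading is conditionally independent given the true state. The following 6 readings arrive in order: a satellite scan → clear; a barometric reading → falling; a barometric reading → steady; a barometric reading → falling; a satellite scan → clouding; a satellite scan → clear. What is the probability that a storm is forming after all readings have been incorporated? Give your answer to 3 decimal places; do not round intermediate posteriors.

After a satellite scan='clear': P(storm) = 0.15·0.6000 / (0.15·0.6000 + 0.85·0.4000) ≈ 0.2093
After a barometric reading='falling': P(storm) = 0.7·0.2093 / (0.7·0.2093 + 0.1·0.7907) ≈ 0.6495
After a barometric reading='steady': P(storm) = 0.3·0.6495 / (0.3·0.6495 + 0.9·0.3505) ≈ 0.3818
After a barometric reading='falling': P(storm) = 0.7·0.3818 / (0.7·0.3818 + 0.1·0.6182) ≈ 0.8122
After a satellite scan='clouding': P(storm) = 0.85·0.8122 / (0.85·0.8122 + 0.15·0.1878) ≈ 0.9608
After a satellite scan='clear': P(storm) = 0.15·0.9608 / (0.15·0.9608 + 0.85·0.0392) ≈ 0.8122

0.812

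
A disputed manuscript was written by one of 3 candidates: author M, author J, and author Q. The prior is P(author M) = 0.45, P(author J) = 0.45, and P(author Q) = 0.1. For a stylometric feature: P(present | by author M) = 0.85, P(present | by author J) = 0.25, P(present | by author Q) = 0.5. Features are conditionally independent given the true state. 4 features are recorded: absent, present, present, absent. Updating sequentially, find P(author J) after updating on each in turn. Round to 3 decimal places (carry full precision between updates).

After 'absent': normaliser = 0.15·0.4500 + 0.75·0.4500 + 0.5·0.1000; P(author M) ≈ 0.1484, P(author J) ≈ 0.7418, P(author Q) ≈ 0.1099
After 'present': normaliser = 0.85·0.1484 + 0.25·0.7418 + 0.5·0.1099; P(author M) ≈ 0.3441, P(author J) ≈ 0.5060, P(author Q) ≈ 0.1499
After 'present': normaliser = 0.85·0.3441 + 0.25·0.5060 + 0.5·0.1499; P(author M) ≈ 0.5921, P(author J) ≈ 0.2561, P(author Q) ≈ 0.1518
After 'absent': normaliser = 0.15·0.5921 + 0.75·0.2561 + 0.5·0.1518; P(author M) ≈ 0.2489, P(author J) ≈ 0.5384, P(author Q) ≈ 0.2127

0.538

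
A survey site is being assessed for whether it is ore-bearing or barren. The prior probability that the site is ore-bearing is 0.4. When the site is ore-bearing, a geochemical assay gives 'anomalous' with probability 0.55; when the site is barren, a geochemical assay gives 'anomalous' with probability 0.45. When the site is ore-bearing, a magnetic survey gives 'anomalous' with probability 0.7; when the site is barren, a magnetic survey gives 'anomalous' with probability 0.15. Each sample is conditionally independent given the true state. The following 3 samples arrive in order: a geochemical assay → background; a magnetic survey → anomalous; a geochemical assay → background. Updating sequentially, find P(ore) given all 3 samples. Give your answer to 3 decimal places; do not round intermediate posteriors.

0.676

After a geochemical assay='background': P(ore) = 0.45·0.4000 / (0.45·0.4000 + 0.55·0.6000) ≈ 0.3529
After a magnetic survey='anomalous': P(ore) = 0.7·0.3529 / (0.7·0.3529 + 0.15·0.6471) ≈ 0.7179
After a geochemical assay='background': P(ore) = 0.45·0.7179 / (0.45·0.7179 + 0.55·0.2821) ≈ 0.6756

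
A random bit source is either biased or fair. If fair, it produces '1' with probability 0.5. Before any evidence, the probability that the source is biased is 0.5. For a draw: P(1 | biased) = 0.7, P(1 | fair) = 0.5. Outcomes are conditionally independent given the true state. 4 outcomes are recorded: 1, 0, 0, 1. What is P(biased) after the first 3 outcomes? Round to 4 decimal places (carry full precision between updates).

0.3351

Each posterior becomes the prior for the next update.
After '1': P(biased) = 0.7·0.5000 / (0.7·0.5000 + 0.5·0.5000) ≈ 0.5833
After '0': P(biased) = 0.3·0.5833 / (0.3·0.5833 + 0.5·0.4167) ≈ 0.4565
After '0': P(biased) = 0.3·0.4565 / (0.3·0.4565 + 0.5·0.5435) ≈ 0.3351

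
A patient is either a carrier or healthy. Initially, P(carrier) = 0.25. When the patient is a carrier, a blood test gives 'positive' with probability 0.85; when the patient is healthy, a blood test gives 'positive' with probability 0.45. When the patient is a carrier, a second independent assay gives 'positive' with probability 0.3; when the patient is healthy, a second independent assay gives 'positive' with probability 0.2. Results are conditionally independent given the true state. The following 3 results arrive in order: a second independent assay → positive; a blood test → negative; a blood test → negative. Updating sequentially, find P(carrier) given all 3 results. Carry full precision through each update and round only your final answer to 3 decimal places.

0.036

After a second independent assay='positive': P(carrier) = 0.3·0.2500 / (0.3·0.2500 + 0.2·0.7500) ≈ 0.3333
After a blood test='negative': P(carrier) = 0.15·0.3333 / (0.15·0.3333 + 0.55·0.6667) ≈ 0.1200
After a blood test='negative': P(carrier) = 0.15·0.1200 / (0.15·0.1200 + 0.55·0.8800) ≈ 0.0359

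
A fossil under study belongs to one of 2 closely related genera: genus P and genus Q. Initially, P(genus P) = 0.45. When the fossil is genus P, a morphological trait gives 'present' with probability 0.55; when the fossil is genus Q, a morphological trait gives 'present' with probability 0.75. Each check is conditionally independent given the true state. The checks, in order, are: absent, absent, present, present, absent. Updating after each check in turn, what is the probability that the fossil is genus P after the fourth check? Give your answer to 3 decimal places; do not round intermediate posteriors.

After 'absent': P(genus P) = 0.45·0.4500 / (0.45·0.4500 + 0.25·0.5500) ≈ 0.5956
After 'absent': P(genus P) = 0.45·0.5956 / (0.45·0.5956 + 0.25·0.4044) ≈ 0.7261
After 'present': P(genus P) = 0.55·0.7261 / (0.55·0.7261 + 0.75·0.2739) ≈ 0.6603
After 'present': P(genus P) = 0.55·0.6603 / (0.55·0.6603 + 0.75·0.3397) ≈ 0.5877

0.588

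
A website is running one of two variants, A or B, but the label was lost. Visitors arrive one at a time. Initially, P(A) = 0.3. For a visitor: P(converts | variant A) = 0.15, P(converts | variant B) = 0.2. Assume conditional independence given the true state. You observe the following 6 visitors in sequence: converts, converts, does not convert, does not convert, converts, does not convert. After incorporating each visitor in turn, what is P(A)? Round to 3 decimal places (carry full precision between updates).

Apply Bayes' rule sequentially, carrying P(A) forward.
After 'converts': P(A) = 0.15·0.3000 / (0.15·0.3000 + 0.2·0.7000) ≈ 0.2432
After 'converts': P(A) = 0.15·0.2432 / (0.15·0.2432 + 0.2·0.7568) ≈ 0.1942
After 'does not convert': P(A) = 0.85·0.1942 / (0.85·0.1942 + 0.8·0.8058) ≈ 0.2039
After 'does not convert': P(A) = 0.85·0.2039 / (0.85·0.2039 + 0.8·0.7961) ≈ 0.2139
After 'converts': P(A) = 0.15·0.2139 / (0.15·0.2139 + 0.2·0.7861) ≈ 0.1695
After 'does not convert': P(A) = 0.85·0.1695 / (0.85·0.1695 + 0.8·0.8305) ≈ 0.1782

0.178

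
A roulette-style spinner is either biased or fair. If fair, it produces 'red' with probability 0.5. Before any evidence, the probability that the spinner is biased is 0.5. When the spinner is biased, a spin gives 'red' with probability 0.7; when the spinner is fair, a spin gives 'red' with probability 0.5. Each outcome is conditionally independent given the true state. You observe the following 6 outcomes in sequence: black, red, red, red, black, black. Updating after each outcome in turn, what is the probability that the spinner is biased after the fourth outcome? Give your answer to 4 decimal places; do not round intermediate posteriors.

0.6221

After 'black': P(biased) = 0.3·0.5000 / (0.3·0.5000 + 0.5·0.5000) ≈ 0.3750
After 'red': P(biased) = 0.7·0.3750 / (0.7·0.3750 + 0.5·0.6250) ≈ 0.4565
After 'red': P(biased) = 0.7·0.4565 / (0.7·0.4565 + 0.5·0.5435) ≈ 0.5404
After 'red': P(biased) = 0.7·0.5404 / (0.7·0.5404 + 0.5·0.4596) ≈ 0.6221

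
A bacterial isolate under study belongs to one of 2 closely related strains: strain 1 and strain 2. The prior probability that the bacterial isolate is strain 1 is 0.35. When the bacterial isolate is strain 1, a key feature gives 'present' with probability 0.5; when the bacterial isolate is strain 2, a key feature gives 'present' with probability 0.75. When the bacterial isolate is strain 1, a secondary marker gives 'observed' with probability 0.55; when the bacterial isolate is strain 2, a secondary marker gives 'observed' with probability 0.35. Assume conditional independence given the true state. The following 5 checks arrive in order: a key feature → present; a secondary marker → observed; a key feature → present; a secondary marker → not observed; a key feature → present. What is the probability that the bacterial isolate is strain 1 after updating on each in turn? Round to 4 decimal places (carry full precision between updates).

After a key feature='present': P(strain 1) = 0.5·0.3500 / (0.5·0.3500 + 0.75·0.6500) ≈ 0.2642
After a secondary marker='observed': P(strain 1) = 0.55·0.2642 / (0.55·0.2642 + 0.35·0.7358) ≈ 0.3607
After a key feature='present': P(strain 1) = 0.5·0.3607 / (0.5·0.3607 + 0.75·0.6393) ≈ 0.2733
After a secondary marker='not observed': P(strain 1) = 0.45·0.2733 / (0.45·0.2733 + 0.65·0.7267) ≈ 0.2066
After a key feature='present': P(strain 1) = 0.5·0.2066 / (0.5·0.2066 + 0.75·0.7934) ≈ 0.1479

0.1479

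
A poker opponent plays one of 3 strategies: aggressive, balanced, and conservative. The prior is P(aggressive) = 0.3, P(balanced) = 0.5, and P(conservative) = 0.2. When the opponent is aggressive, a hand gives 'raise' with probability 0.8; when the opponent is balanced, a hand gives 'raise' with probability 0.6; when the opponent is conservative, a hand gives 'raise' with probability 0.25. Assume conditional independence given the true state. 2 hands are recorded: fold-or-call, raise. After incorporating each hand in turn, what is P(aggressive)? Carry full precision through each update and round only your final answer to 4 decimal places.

After 'fold-or-call': normaliser = 0.2·0.3000 + 0.4·0.5000 + 0.75·0.2000; P(aggressive) ≈ 0.1463, P(balanced) ≈ 0.4878, P(conservative) ≈ 0.3659
After 'raise': normaliser = 0.8·0.1463 + 0.6·0.4878 + 0.25·0.3659; P(aggressive) ≈ 0.2336, P(balanced) ≈ 0.5839, P(conservative) ≈ 0.1825

0.2336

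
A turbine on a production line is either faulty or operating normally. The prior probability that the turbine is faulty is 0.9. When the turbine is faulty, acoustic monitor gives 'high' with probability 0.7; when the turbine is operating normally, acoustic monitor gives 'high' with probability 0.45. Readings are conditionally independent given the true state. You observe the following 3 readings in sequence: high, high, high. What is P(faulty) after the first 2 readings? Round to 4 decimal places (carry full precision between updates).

Apply Bayes' rule sequentially, carrying P(faulty) forward.
After 'high': P(faulty) = 0.7·0.9000 / (0.7·0.9000 + 0.45·0.1000) ≈ 0.9333
After 'high': P(faulty) = 0.7·0.9333 / (0.7·0.9333 + 0.45·0.0667) ≈ 0.9561

0.9561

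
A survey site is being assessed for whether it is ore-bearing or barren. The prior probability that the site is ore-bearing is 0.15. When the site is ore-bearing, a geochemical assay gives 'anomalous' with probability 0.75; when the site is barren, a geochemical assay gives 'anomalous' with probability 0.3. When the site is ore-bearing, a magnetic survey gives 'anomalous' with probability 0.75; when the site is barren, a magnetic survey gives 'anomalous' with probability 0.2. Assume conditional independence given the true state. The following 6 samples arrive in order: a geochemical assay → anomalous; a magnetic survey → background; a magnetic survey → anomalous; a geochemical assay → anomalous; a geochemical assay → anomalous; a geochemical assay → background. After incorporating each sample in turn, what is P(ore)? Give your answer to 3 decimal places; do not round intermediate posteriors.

0.536

After a geochemical assay='anomalous': P(ore) = 0.75·0.1500 / (0.75·0.1500 + 0.3·0.8500) ≈ 0.3061
After a magnetic survey='background': P(ore) = 0.25·0.3061 / (0.25·0.3061 + 0.8·0.6939) ≈ 0.1212
After a magnetic survey='anomalous': P(ore) = 0.75·0.1212 / (0.75·0.1212 + 0.2·0.8788) ≈ 0.3408
After a geochemical assay='anomalous': P(ore) = 0.75·0.3408 / (0.75·0.3408 + 0.3·0.6592) ≈ 0.5638
After a geochemical assay='anomalous': P(ore) = 0.75·0.5638 / (0.75·0.5638 + 0.3·0.4362) ≈ 0.7637
After a geochemical assay='background': P(ore) = 0.25·0.7637 / (0.25·0.7637 + 0.7·0.2363) ≈ 0.5358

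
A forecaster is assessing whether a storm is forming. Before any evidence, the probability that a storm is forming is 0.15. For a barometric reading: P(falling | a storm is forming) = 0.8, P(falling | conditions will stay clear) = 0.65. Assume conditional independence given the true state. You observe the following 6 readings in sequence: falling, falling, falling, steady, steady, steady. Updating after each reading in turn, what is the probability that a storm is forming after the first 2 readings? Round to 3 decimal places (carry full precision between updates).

Each posterior becomes the prior for the next update.
After 'falling': P(storm) = 0.8·0.1500 / (0.8·0.1500 + 0.65·0.8500) ≈ 0.1784
After 'falling': P(storm) = 0.8·0.1784 / (0.8·0.1784 + 0.65·0.8216) ≈ 0.2109

0.211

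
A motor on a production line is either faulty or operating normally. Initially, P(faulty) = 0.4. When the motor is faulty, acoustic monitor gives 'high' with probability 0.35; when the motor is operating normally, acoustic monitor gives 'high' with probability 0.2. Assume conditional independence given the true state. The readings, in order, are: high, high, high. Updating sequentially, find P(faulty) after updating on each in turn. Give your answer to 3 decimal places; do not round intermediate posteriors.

0.781

After 'high': P(faulty) = 0.35·0.4000 / (0.35·0.4000 + 0.2·0.6000) ≈ 0.5385
After 'high': P(faulty) = 0.35·0.5385 / (0.35·0.5385 + 0.2·0.4615) ≈ 0.6712
After 'high': P(faulty) = 0.35·0.6712 / (0.35·0.6712 + 0.2·0.3288) ≈ 0.7813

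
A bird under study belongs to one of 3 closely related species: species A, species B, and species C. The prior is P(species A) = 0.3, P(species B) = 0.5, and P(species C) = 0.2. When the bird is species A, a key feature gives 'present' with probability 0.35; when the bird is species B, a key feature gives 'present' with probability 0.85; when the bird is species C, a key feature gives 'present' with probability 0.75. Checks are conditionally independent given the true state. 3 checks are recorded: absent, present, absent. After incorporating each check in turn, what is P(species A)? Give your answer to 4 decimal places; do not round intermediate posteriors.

After 'absent': normaliser = 0.65·0.3000 + 0.15·0.5000 + 0.25·0.2000; P(species A) ≈ 0.6094, P(species B) ≈ 0.2344, P(species C) ≈ 0.1562
After 'present': normaliser = 0.35·0.6094 + 0.85·0.2344 + 0.75·0.1562; P(species A) ≈ 0.4027, P(species B) ≈ 0.3761, P(species C) ≈ 0.2212
After 'absent': normaliser = 0.65·0.4027 + 0.15·0.3761 + 0.25·0.2212; P(species A) ≈ 0.7008, P(species B) ≈ 0.1511, P(species C) ≈ 0.1481

0.7008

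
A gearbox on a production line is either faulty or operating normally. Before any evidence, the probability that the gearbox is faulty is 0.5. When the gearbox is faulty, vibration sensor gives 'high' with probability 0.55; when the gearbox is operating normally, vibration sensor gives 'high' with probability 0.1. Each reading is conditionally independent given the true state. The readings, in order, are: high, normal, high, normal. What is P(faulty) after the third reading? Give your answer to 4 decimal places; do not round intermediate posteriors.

Each posterior becomes the prior for the next update.
After 'high': P(faulty) = 0.55·0.5000 / (0.55·0.5000 + 0.1·0.5000) ≈ 0.8462
After 'normal': P(faulty) = 0.45·0.8462 / (0.45·0.8462 + 0.9·0.1538) ≈ 0.7333
After 'high': P(faulty) = 0.55·0.7333 / (0.55·0.7333 + 0.1·0.2667) ≈ 0.9380

0.9380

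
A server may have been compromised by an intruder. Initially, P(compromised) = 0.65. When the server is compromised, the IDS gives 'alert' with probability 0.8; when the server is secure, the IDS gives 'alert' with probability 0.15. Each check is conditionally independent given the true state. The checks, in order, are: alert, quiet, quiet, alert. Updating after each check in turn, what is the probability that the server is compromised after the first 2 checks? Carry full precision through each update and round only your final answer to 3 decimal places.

0.700

After 'alert': P(compromised) = 0.8·0.6500 / (0.8·0.6500 + 0.15·0.3500) ≈ 0.9083
After 'quiet': P(compromised) = 0.2·0.9083 / (0.2·0.9083 + 0.85·0.0917) ≈ 0.6997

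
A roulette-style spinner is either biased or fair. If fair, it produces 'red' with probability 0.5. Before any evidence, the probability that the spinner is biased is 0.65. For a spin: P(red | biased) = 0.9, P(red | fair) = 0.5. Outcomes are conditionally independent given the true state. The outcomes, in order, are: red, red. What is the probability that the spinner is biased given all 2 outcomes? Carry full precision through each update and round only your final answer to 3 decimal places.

0.857

After 'red': P(biased) = 0.9·0.6500 / (0.9·0.6500 + 0.5·0.3500) ≈ 0.7697
After 'red': P(biased) = 0.9·0.7697 / (0.9·0.7697 + 0.5·0.2303) ≈ 0.8575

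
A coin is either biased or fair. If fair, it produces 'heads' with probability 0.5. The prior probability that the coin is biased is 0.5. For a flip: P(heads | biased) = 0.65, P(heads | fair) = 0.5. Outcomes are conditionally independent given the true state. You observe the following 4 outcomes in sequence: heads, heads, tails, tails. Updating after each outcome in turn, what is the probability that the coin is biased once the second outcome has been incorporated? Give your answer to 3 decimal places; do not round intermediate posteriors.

0.628

Apply Bayes' rule sequentially, carrying P(biased) forward.
After 'heads': P(biased) = 0.65·0.5000 / (0.65·0.5000 + 0.5·0.5000) ≈ 0.5652
After 'heads': P(biased) = 0.65·0.5652 / (0.65·0.5652 + 0.5·0.4348) ≈ 0.6283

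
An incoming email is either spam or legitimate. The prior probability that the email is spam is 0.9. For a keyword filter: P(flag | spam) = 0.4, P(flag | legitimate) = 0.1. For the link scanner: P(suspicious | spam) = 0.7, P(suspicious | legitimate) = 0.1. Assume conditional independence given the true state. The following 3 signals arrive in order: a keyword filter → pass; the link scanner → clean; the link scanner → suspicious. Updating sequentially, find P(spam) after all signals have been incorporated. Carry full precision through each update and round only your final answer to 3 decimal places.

0.933

After a keyword filter='pass': P(spam) = 0.6·0.9000 / (0.6·0.9000 + 0.9·0.1000) ≈ 0.8571
After the link scanner='clean': P(spam) = 0.3·0.8571 / (0.3·0.8571 + 0.9·0.1429) ≈ 0.6667
After the link scanner='suspicious': P(spam) = 0.7·0.6667 / (0.7·0.6667 + 0.1·0.3333) ≈ 0.9333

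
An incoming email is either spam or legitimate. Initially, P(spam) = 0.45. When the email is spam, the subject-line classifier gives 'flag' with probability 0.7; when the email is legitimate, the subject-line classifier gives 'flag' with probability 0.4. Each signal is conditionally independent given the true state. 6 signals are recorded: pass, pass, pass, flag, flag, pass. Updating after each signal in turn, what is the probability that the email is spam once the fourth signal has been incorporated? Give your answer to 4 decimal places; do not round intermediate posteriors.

After 'pass': P(spam) = 0.3·0.4500 / (0.3·0.4500 + 0.6·0.5500) ≈ 0.2903
After 'pass': P(spam) = 0.3·0.2903 / (0.3·0.2903 + 0.6·0.7097) ≈ 0.1698
After 'pass': P(spam) = 0.3·0.1698 / (0.3·0.1698 + 0.6·0.8302) ≈ 0.0928
After 'flag': P(spam) = 0.7·0.0928 / (0.7·0.0928 + 0.4·0.9072) ≈ 0.1518

0.1518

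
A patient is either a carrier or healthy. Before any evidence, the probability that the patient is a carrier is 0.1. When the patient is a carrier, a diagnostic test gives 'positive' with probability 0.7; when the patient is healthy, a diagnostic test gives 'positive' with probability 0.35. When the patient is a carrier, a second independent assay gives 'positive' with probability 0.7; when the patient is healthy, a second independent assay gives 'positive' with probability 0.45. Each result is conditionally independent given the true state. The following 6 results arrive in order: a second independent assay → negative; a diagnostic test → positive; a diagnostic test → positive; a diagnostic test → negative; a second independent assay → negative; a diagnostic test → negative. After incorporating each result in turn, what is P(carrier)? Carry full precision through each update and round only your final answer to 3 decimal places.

0.027

After a second independent assay='negative': P(carrier) = 0.3·0.1000 / (0.3·0.1000 + 0.55·0.9000) ≈ 0.0571
After a diagnostic test='positive': P(carrier) = 0.7·0.0571 / (0.7·0.0571 + 0.35·0.9429) ≈ 0.1081
After a diagnostic test='positive': P(carrier) = 0.7·0.1081 / (0.7·0.1081 + 0.35·0.8919) ≈ 0.1951
After a diagnostic test='negative': P(carrier) = 0.3·0.1951 / (0.3·0.1951 + 0.65·0.8049) ≈ 0.1006
After a second independent assay='negative': P(carrier) = 0.3·0.1006 / (0.3·0.1006 + 0.55·0.8994) ≈ 0.0575
After a diagnostic test='negative': P(carrier) = 0.3·0.0575 / (0.3·0.0575 + 0.65·0.9425) ≈ 0.0274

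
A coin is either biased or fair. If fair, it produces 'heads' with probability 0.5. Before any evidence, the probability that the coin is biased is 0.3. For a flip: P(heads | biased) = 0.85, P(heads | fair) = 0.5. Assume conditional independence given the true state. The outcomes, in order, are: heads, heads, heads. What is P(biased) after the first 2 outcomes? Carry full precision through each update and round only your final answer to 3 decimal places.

After 'heads': P(biased) = 0.85·0.3000 / (0.85·0.3000 + 0.5·0.7000) ≈ 0.4215
After 'heads': P(biased) = 0.85·0.4215 / (0.85·0.4215 + 0.5·0.5785) ≈ 0.5533

0.553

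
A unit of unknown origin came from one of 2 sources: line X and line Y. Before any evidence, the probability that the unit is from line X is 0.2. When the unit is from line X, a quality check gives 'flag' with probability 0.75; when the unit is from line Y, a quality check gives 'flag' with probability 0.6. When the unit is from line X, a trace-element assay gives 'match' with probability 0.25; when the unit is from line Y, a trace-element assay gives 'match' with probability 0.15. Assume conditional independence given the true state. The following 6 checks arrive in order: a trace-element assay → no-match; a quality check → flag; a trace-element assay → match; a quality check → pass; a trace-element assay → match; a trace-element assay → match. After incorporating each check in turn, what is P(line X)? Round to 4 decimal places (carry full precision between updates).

After a trace-element assay='no-match': P(line X) = 0.75·0.2000 / (0.75·0.2000 + 0.85·0.8000) ≈ 0.1807
After a quality check='flag': P(line X) = 0.75·0.1807 / (0.75·0.1807 + 0.6·0.8193) ≈ 0.2161
After a trace-element assay='match': P(line X) = 0.25·0.2161 / (0.25·0.2161 + 0.15·0.7839) ≈ 0.3149
After a quality check='pass': P(line X) = 0.25·0.3149 / (0.25·0.3149 + 0.4·0.6851) ≈ 0.2231
After a trace-element assay='match': P(line X) = 0.25·0.2231 / (0.25·0.2231 + 0.15·0.7769) ≈ 0.3237
After a trace-element assay='match': P(line X) = 0.25·0.3237 / (0.25·0.3237 + 0.15·0.6763) ≈ 0.4438

0.4438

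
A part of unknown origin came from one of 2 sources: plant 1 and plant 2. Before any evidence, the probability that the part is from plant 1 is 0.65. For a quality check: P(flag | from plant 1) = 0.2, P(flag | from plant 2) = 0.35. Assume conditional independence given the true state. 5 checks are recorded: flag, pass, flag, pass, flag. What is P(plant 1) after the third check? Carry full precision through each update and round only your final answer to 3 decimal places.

0.427

After 'flag': P(plant 1) = 0.2·0.6500 / (0.2·0.6500 + 0.35·0.3500) ≈ 0.5149
After 'pass': P(plant 1) = 0.8·0.5149 / (0.8·0.5149 + 0.65·0.4851) ≈ 0.5664
After 'flag': P(plant 1) = 0.2·0.5664 / (0.2·0.5664 + 0.35·0.4336) ≈ 0.4274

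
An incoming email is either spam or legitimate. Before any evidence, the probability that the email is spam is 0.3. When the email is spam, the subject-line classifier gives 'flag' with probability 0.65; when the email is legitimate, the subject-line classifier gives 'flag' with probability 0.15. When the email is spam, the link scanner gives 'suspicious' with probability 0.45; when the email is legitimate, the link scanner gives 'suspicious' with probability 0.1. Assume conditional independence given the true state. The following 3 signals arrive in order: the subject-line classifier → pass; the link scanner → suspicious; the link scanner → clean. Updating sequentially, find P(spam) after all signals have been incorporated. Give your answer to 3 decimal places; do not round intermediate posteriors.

0.327

After the subject-line classifier='pass': P(spam) = 0.35·0.3000 / (0.35·0.3000 + 0.85·0.7000) ≈ 0.1500
After the link scanner='suspicious': P(spam) = 0.45·0.1500 / (0.45·0.1500 + 0.1·0.8500) ≈ 0.4426
After the link scanner='clean': P(spam) = 0.55·0.4426 / (0.55·0.4426 + 0.9·0.5574) ≈ 0.3267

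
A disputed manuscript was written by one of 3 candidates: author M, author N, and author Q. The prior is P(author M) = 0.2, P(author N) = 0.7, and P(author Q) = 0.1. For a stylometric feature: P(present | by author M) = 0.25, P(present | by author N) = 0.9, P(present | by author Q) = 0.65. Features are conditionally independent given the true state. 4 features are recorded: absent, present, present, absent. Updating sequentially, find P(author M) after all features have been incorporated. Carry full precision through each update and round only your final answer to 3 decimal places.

After 'absent': normaliser = 0.75·0.2000 + 0.1·0.7000 + 0.35·0.1000; P(author M) ≈ 0.5882, P(author N) ≈ 0.2745, P(author Q) ≈ 0.1373
After 'present': normaliser = 0.25·0.5882 + 0.9·0.2745 + 0.65·0.1373; P(author M) ≈ 0.3043, P(author N) ≈ 0.5112, P(author Q) ≈ 0.1846
After 'present': normaliser = 0.25·0.3043 + 0.9·0.5112 + 0.65·0.1846; P(author M) ≈ 0.1159, P(author N) ≈ 0.7012, P(author Q) ≈ 0.1829
After 'absent': normaliser = 0.75·0.1159 + 0.1·0.7012 + 0.35·0.1829; P(author M) ≈ 0.3933, P(author N) ≈ 0.3172, P(author Q) ≈ 0.2895

0.393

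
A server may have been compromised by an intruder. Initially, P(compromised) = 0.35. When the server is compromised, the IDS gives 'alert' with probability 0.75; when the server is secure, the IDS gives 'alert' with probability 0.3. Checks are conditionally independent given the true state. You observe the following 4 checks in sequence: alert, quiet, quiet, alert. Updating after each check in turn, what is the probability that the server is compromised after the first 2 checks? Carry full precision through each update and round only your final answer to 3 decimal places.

After 'alert': P(compromised) = 0.75·0.3500 / (0.75·0.3500 + 0.3·0.6500) ≈ 0.5738
After 'quiet': P(compromised) = 0.25·0.5738 / (0.25·0.5738 + 0.7·0.4262) ≈ 0.3247

0.325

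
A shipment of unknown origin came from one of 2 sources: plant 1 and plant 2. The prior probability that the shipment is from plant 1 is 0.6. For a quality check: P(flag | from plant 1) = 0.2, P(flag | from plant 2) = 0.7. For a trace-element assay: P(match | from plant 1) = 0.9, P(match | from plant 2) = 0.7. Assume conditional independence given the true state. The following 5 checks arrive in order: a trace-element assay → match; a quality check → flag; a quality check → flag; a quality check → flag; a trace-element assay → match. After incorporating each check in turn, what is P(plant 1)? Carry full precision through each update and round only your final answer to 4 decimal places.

0.0547

After a trace-element assay='match': P(plant 1) = 0.9·0.6000 / (0.9·0.6000 + 0.7·0.4000) ≈ 0.6585
After a quality check='flag': P(plant 1) = 0.2·0.6585 / (0.2·0.6585 + 0.7·0.3415) ≈ 0.3553
After a quality check='flag': P(plant 1) = 0.2·0.3553 / (0.2·0.3553 + 0.7·0.6447) ≈ 0.1360
After a quality check='flag': P(plant 1) = 0.2·0.1360 / (0.2·0.1360 + 0.7·0.8640) ≈ 0.0430
After a trace-element assay='match': P(plant 1) = 0.9·0.0430 / (0.9·0.0430 + 0.7·0.9570) ≈ 0.0547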